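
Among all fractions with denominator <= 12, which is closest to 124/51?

17/7

Expand x = 124/51 as a continued fraction with the Euclidean algorithm:
  124 = 2*51 + 22, so a_0 = 2.
  51 = 2*22 + 7, so a_1 = 2.
  22 = 3*7 + 1, so a_2 = 3.
  7 = 7*1 + 0, so a_3 = 7.
so x = [2; 2, 3, 7].
Convergents (p_i = a_i*p_{i-1} + p_{i-2}, q_i = a_i*q_{i-1} + q_{i-2} with p_{-2}=0, p_{-1}=1, q_{-2}=1, q_{-1}=0), until the denominator exceeds 12:
  i=0: a_0=2, p_0 = 2*1 + 0 = 2, q_0 = 2*0 + 1 = 1.
  i=1: a_1=2, p_1 = 2*2 + 1 = 5, q_1 = 2*1 + 0 = 2.
  i=2: a_2=3, p_2 = 3*5 + 2 = 17, q_2 = 3*2 + 1 = 7.
  i=3: a_3=7, p_3 = 7*17 + 5 = 124, q_3 = 7*7 + 2 = 51.
q_3 = 51 > 12, so the last convergent with denominator <= 12 is p_2/q_2 = 17/7.
The closest fraction with denominator <= 12 is either p_2/q_2 or the intermediate fraction (k*p_2 + p_1)/(k*q_2 + q_1) with the largest k >= 1 whose denominator stays <= 12; these approach x as k grows, and every other convergent or intermediate fraction in range is farther away.
Largest k: floor((12 - q_1)/q_2) = floor((12 - 2)/7) = 1.
That gives (1*17 + 5)/(1*7 + 2) = 22/9.
Compare the errors: |x - 17/7| = |124*7 - 17*51|/(51*7) = 1/357, and |x - 22/9| = |124*9 - 22*51|/(51*9) = 6/459.
Cross-multiplying, 1*459 = 459 < 2142 = 6*357, so 1/357 is smaller: the convergent 17/7 is closer to x than 22/9.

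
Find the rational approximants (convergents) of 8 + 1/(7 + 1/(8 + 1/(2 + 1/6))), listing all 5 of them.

8/1, 57/7, 464/57, 985/121, 6374/783

Using the convergent recurrence p_i = a_i*p_{i-1} + p_{i-2}, q_i = a_i*q_{i-1} + q_{i-2} with p_{-2}=0, p_{-1}=1, q_{-2}=1, q_{-1}=0:
  i=0: a_0=8, p_0 = 8*1 + 0 = 8, q_0 = 8*0 + 1 = 1.
  i=1: a_1=7, p_1 = 7*8 + 1 = 57, q_1 = 7*1 + 0 = 7.
  i=2: a_2=8, p_2 = 8*57 + 8 = 464, q_2 = 8*7 + 1 = 57.
  i=3: a_3=2, p_3 = 2*464 + 57 = 985, q_3 = 2*57 + 7 = 121.
  i=4: a_4=6, p_4 = 6*985 + 464 = 6374, q_4 = 6*121 + 57 = 783.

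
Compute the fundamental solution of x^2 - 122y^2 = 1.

First expand sqrt(122) as a continued fraction. With x_i = (sqrt(122) + m_i)/d_i and (m_0, d_0) = (0, 1): a_0 = floor(sqrt(122)) = 11, since 11^2 = 121 <= 122 < 144 = 12^2.
Iterate m_{i+1} = d_i*a_i - m_i, d_{i+1} = (122 - m_{i+1}^2)/d_i, a_{i+1} = floor((a_0 + m_{i+1})/d_{i+1}):
  m_1 = 1*11 - 0 = 11, d_1 = (122 - 11^2)/1 = 1/1 = 1, a_1 = floor((11 + 11)/1) = 22.
  m_2 = 1*22 - 11 = 11, d_2 = (122 - 11^2)/1 = 1/1 = 1: (m_2, d_2) = (m_1, d_1) = (11, 1), so from here the quotient a_1 repeats; the period length is 1.
So sqrt(122) = [11; (22)] with period length k = 1.
k is odd, so (p_{k-1}, q_{k-1}) only solves x^2 - 122y^2 = -1 and the fundamental solution of x^2 - 122y^2 = 1 is (p_{2k-1}, q_{2k-1}) = (p_1, q_1); compute convergents through index 1, running through the period twice.
Convergents (p_i = a_i*p_{i-1} + p_{i-2}, q_i = a_i*q_{i-1} + q_{i-2} with p_{-2}=0, p_{-1}=1, q_{-2}=1, q_{-1}=0):
  i=0: a_0=11, p_0 = 11*1 + 0 = 11, q_0 = 11*0 + 1 = 1.
  i=1: a_1=22, p_1 = 22*11 + 1 = 243, q_1 = 22*1 + 0 = 22.
Indeed p_0^2 - 122*q_0^2 = 121 - 122 = -1, not +1.
Check: 243^2 - 122*22^2 = 59049 - 59048 = 1, so (x, y) = (243, 22) solves the equation, and by the theorem it is the least positive solution.

(x, y) = (243, 22)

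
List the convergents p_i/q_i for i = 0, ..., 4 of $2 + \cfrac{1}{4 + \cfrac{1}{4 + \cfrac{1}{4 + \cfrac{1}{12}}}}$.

2/1, 9/4, 38/17, 161/72, 1970/881

Using the convergent recurrence p_i = a_i*p_{i-1} + p_{i-2}, q_i = a_i*q_{i-1} + q_{i-2} with p_{-2}=0, p_{-1}=1, q_{-2}=1, q_{-1}=0:
  i=0: a_0=2, p_0 = 2*1 + 0 = 2, q_0 = 2*0 + 1 = 1.
  i=1: a_1=4, p_1 = 4*2 + 1 = 9, q_1 = 4*1 + 0 = 4.
  i=2: a_2=4, p_2 = 4*9 + 2 = 38, q_2 = 4*4 + 1 = 17.
  i=3: a_3=4, p_3 = 4*38 + 9 = 161, q_3 = 4*17 + 4 = 72.
  i=4: a_4=12, p_4 = 12*161 + 38 = 1970, q_4 = 12*72 + 17 = 881.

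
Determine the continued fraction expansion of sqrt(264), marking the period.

Write x_i = (sqrt(264) + m_i)/d_i with (m_0, d_0) = (0, 1). a_0 = floor(sqrt(264)) = 16, since 16^2 = 256 <= 264 < 289 = 17^2.
Iterate m_{i+1} = d_i*a_i - m_i, d_{i+1} = (264 - m_{i+1}^2)/d_i, a_{i+1} = floor((a_0 + m_{i+1})/d_{i+1}):
  m_1 = 1*16 - 0 = 16, d_1 = (264 - 16^2)/1 = 8/1 = 8, a_1 = floor((16 + 16)/8) = 4.
  m_2 = 8*4 - 16 = 16, d_2 = (264 - 16^2)/8 = 8/8 = 1, a_2 = floor((16 + 16)/1) = 32.
  m_3 = 1*32 - 16 = 16, d_3 = (264 - 16^2)/1 = 8/1 = 8: (m_3, d_3) = (m_1, d_1) = (16, 8), so from here the quotients repeat a_1, a_2; the period length is 2.
Hence the expansion of sqrt(264) is a_0 = 16 followed by the repeating block 4, 32 (period 2).

[16; (4, 32)]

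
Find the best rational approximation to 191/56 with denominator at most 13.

41/12

Expand x = 191/56 as a continued fraction with the Euclidean algorithm:
  191 = 3*56 + 23, so a_0 = 3.
  56 = 2*23 + 10, so a_1 = 2.
  23 = 2*10 + 3, so a_2 = 2.
  10 = 3*3 + 1, so a_3 = 3.
  3 = 3*1 + 0, so a_4 = 3.
so x = [3; 2, 2, 3, 3].
Convergents (p_i = a_i*p_{i-1} + p_{i-2}, q_i = a_i*q_{i-1} + q_{i-2} with p_{-2}=0, p_{-1}=1, q_{-2}=1, q_{-1}=0), until the denominator exceeds 13:
  i=0: a_0=3, p_0 = 3*1 + 0 = 3, q_0 = 3*0 + 1 = 1.
  i=1: a_1=2, p_1 = 2*3 + 1 = 7, q_1 = 2*1 + 0 = 2.
  i=2: a_2=2, p_2 = 2*7 + 3 = 17, q_2 = 2*2 + 1 = 5.
  i=3: a_3=3, p_3 = 3*17 + 7 = 58, q_3 = 3*5 + 2 = 17.
q_3 = 17 > 13, so the last convergent with denominator <= 13 is p_2/q_2 = 17/5.
The closest fraction with denominator <= 13 is either p_2/q_2 or the intermediate fraction (k*p_2 + p_1)/(k*q_2 + q_1) with the largest k >= 1 whose denominator stays <= 13; these approach x as k grows, and every other convergent or intermediate fraction in range is farther away.
Largest k: floor((13 - q_1)/q_2) = floor((13 - 2)/5) = 2.
That gives (2*17 + 7)/(2*5 + 2) = 41/12.
Compare the errors: |x - 17/5| = |191*5 - 17*56|/(56*5) = 3/280, and |x - 41/12| = |191*12 - 41*56|/(56*12) = 4/672.
Cross-multiplying, 4*280 = 1120 < 2016 = 3*672, so 4/672 is smaller: the intermediate fraction 41/12 is closer to x than 17/5.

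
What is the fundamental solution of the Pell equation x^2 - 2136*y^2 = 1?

(x, y) = (3678725, 79597)

First expand sqrt(2136) as a continued fraction. With x_i = (sqrt(2136) + m_i)/d_i and (m_0, d_0) = (0, 1): a_0 = floor(sqrt(2136)) = 46, since 46^2 = 2116 <= 2136 < 2209 = 47^2.
Iterate m_{i+1} = d_i*a_i - m_i, d_{i+1} = (2136 - m_{i+1}^2)/d_i, a_{i+1} = floor((a_0 + m_{i+1})/d_{i+1}):
  m_1 = 1*46 - 0 = 46, d_1 = (2136 - 46^2)/1 = 20/1 = 20, a_1 = floor((46 + 46)/20) = 4.
  m_2 = 20*4 - 46 = 34, d_2 = (2136 - 34^2)/20 = 980/20 = 49, a_2 = floor((46 + 34)/49) = 1.
  m_3 = 49*1 - 34 = 15, d_3 = (2136 - 15^2)/49 = 1911/49 = 39, a_3 = floor((46 + 15)/39) = 1.
  m_4 = 39*1 - 15 = 24, d_4 = (2136 - 24^2)/39 = 1560/39 = 40, a_4 = floor((46 + 24)/40) = 1.
  m_5 = 40*1 - 24 = 16, d_5 = (2136 - 16^2)/40 = 1880/40 = 47, a_5 = floor((46 + 16)/47) = 1.
  m_6 = 47*1 - 16 = 31, d_6 = (2136 - 31^2)/47 = 1175/47 = 25, a_6 = floor((46 + 31)/25) = 3.
  m_7 = 25*3 - 31 = 44, d_7 = (2136 - 44^2)/25 = 200/25 = 8, a_7 = floor((46 + 44)/8) = 11.
  m_8 = 8*11 - 44 = 44, d_8 = (2136 - 44^2)/8 = 200/8 = 25, a_8 = floor((46 + 44)/25) = 3.
  m_9 = 25*3 - 44 = 31, d_9 = (2136 - 31^2)/25 = 1175/25 = 47, a_9 = floor((46 + 31)/47) = 1.
  m_10 = 47*1 - 31 = 16, d_10 = (2136 - 16^2)/47 = 1880/47 = 40, a_10 = floor((46 + 16)/40) = 1.
  m_11 = 40*1 - 16 = 24, d_11 = (2136 - 24^2)/40 = 1560/40 = 39, a_11 = floor((46 + 24)/39) = 1.
  m_12 = 39*1 - 24 = 15, d_12 = (2136 - 15^2)/39 = 1911/39 = 49, a_12 = floor((46 + 15)/49) = 1.
  m_13 = 49*1 - 15 = 34, d_13 = (2136 - 34^2)/49 = 980/49 = 20, a_13 = floor((46 + 34)/20) = 4.
  m_14 = 20*4 - 34 = 46, d_14 = (2136 - 46^2)/20 = 20/20 = 1, a_14 = floor((46 + 46)/1) = 92.
  m_15 = 1*92 - 46 = 46, d_15 = (2136 - 46^2)/1 = 20/1 = 20: (m_15, d_15) = (m_1, d_1) = (46, 20), so from here the quotients repeat a_1, ..., a_14; the period length is 14.
So sqrt(2136) = [46; (4, 1, 1, 1, 1, 3, 11, 3, 1, 1, 1, 1, 4, 92)] with period length k = 14.
k is even, so the fundamental solution of x^2 - 2136y^2 = 1 is (p_{k-1}, q_{k-1}) = (p_13, q_13); compute convergents through index 13.
Convergents (p_i = a_i*p_{i-1} + p_{i-2}, q_i = a_i*q_{i-1} + q_{i-2} with p_{-2}=0, p_{-1}=1, q_{-2}=1, q_{-1}=0):
  i=0: a_0=46, p_0 = 46*1 + 0 = 46, q_0 = 46*0 + 1 = 1.
  i=1: a_1=4, p_1 = 4*46 + 1 = 185, q_1 = 4*1 + 0 = 4.
  i=2: a_2=1, p_2 = 1*185 + 46 = 231, q_2 = 1*4 + 1 = 5.
  i=3: a_3=1, p_3 = 1*231 + 185 = 416, q_3 = 1*5 + 4 = 9.
  i=4: a_4=1, p_4 = 1*416 + 231 = 647, q_4 = 1*9 + 5 = 14.
  i=5: a_5=1, p_5 = 1*647 + 416 = 1063, q_5 = 1*14 + 9 = 23.
  i=6: a_6=3, p_6 = 3*1063 + 647 = 3836, q_6 = 3*23 + 14 = 83.
  i=7: a_7=11, p_7 = 11*3836 + 1063 = 43259, q_7 = 11*83 + 23 = 936.
  i=8: a_8=3, p_8 = 3*43259 + 3836 = 133613, q_8 = 3*936 + 83 = 2891.
  i=9: a_9=1, p_9 = 1*133613 + 43259 = 176872, q_9 = 1*2891 + 936 = 3827.
  i=10: a_10=1, p_10 = 1*176872 + 133613 = 310485, q_10 = 1*3827 + 2891 = 6718.
  i=11: a_11=1, p_11 = 1*310485 + 176872 = 487357, q_11 = 1*6718 + 3827 = 10545.
  i=12: a_12=1, p_12 = 1*487357 + 310485 = 797842, q_12 = 1*10545 + 6718 = 17263.
  i=13: a_13=4, p_13 = 4*797842 + 487357 = 3678725, q_13 = 4*17263 + 10545 = 79597.
Check: 3678725^2 - 2136*79597^2 = 13533017625625 - 13533017625624 = 1, so (x, y) = (3678725, 79597) solves the equation, and by the theorem it is the least positive solution.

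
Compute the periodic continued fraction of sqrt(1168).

[34; (5, 1, 2, 7, 4, 7, 2, 1, 5, 68)]

Write x_i = (sqrt(1168) + m_i)/d_i with (m_0, d_0) = (0, 1). a_0 = floor(sqrt(1168)) = 34, since 34^2 = 1156 <= 1168 < 1225 = 35^2.
Iterate m_{i+1} = d_i*a_i - m_i, d_{i+1} = (1168 - m_{i+1}^2)/d_i, a_{i+1} = floor((a_0 + m_{i+1})/d_{i+1}):
  m_1 = 1*34 - 0 = 34, d_1 = (1168 - 34^2)/1 = 12/1 = 12, a_1 = floor((34 + 34)/12) = 5.
  m_2 = 12*5 - 34 = 26, d_2 = (1168 - 26^2)/12 = 492/12 = 41, a_2 = floor((34 + 26)/41) = 1.
  m_3 = 41*1 - 26 = 15, d_3 = (1168 - 15^2)/41 = 943/41 = 23, a_3 = floor((34 + 15)/23) = 2.
  m_4 = 23*2 - 15 = 31, d_4 = (1168 - 31^2)/23 = 207/23 = 9, a_4 = floor((34 + 31)/9) = 7.
  m_5 = 9*7 - 31 = 32, d_5 = (1168 - 32^2)/9 = 144/9 = 16, a_5 = floor((34 + 32)/16) = 4.
  m_6 = 16*4 - 32 = 32, d_6 = (1168 - 32^2)/16 = 144/16 = 9, a_6 = floor((34 + 32)/9) = 7.
  m_7 = 9*7 - 32 = 31, d_7 = (1168 - 31^2)/9 = 207/9 = 23, a_7 = floor((34 + 31)/23) = 2.
  m_8 = 23*2 - 31 = 15, d_8 = (1168 - 15^2)/23 = 943/23 = 41, a_8 = floor((34 + 15)/41) = 1.
  m_9 = 41*1 - 15 = 26, d_9 = (1168 - 26^2)/41 = 492/41 = 12, a_9 = floor((34 + 26)/12) = 5.
  m_10 = 12*5 - 26 = 34, d_10 = (1168 - 34^2)/12 = 12/12 = 1, a_10 = floor((34 + 34)/1) = 68.
  m_11 = 1*68 - 34 = 34, d_11 = (1168 - 34^2)/1 = 12/1 = 12: (m_11, d_11) = (m_1, d_1) = (34, 12), so from here the quotients repeat a_1, ..., a_10; the period length is 10.
Hence the expansion of sqrt(1168) is a_0 = 34 followed by the repeating block 5, 1, 2, 7, 4, 7, 2, 1, 5, 68 (period 10).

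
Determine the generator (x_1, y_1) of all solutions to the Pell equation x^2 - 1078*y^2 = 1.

(x, y) = (197, 6)

First expand sqrt(1078) as a continued fraction. With x_i = (sqrt(1078) + m_i)/d_i and (m_0, d_0) = (0, 1): a_0 = floor(sqrt(1078)) = 32, since 32^2 = 1024 <= 1078 < 1089 = 33^2.
Iterate m_{i+1} = d_i*a_i - m_i, d_{i+1} = (1078 - m_{i+1}^2)/d_i, a_{i+1} = floor((a_0 + m_{i+1})/d_{i+1}):
  m_1 = 1*32 - 0 = 32, d_1 = (1078 - 32^2)/1 = 54/1 = 54, a_1 = floor((32 + 32)/54) = 1.
  m_2 = 54*1 - 32 = 22, d_2 = (1078 - 22^2)/54 = 594/54 = 11, a_2 = floor((32 + 22)/11) = 4.
  m_3 = 11*4 - 22 = 22, d_3 = (1078 - 22^2)/11 = 594/11 = 54, a_3 = floor((32 + 22)/54) = 1.
  m_4 = 54*1 - 22 = 32, d_4 = (1078 - 32^2)/54 = 54/54 = 1, a_4 = floor((32 + 32)/1) = 64.
  m_5 = 1*64 - 32 = 32, d_5 = (1078 - 32^2)/1 = 54/1 = 54: (m_5, d_5) = (m_1, d_1) = (32, 54), so from here the quotients repeat a_1, ..., a_4; the period length is 4.
So sqrt(1078) = [32; (1, 4, 1, 64)] with period length k = 4.
k is even, so the fundamental solution of x^2 - 1078y^2 = 1 is (p_{k-1}, q_{k-1}) = (p_3, q_3); compute convergents through index 3.
Convergents (p_i = a_i*p_{i-1} + p_{i-2}, q_i = a_i*q_{i-1} + q_{i-2} with p_{-2}=0, p_{-1}=1, q_{-2}=1, q_{-1}=0):
  i=0: a_0=32, p_0 = 32*1 + 0 = 32, q_0 = 32*0 + 1 = 1.
  i=1: a_1=1, p_1 = 1*32 + 1 = 33, q_1 = 1*1 + 0 = 1.
  i=2: a_2=4, p_2 = 4*33 + 32 = 164, q_2 = 4*1 + 1 = 5.
  i=3: a_3=1, p_3 = 1*164 + 33 = 197, q_3 = 1*5 + 1 = 6.
Check: 197^2 - 1078*6^2 = 38809 - 38808 = 1, so (x, y) = (197, 6) solves the equation, and by the theorem it is the least positive solution.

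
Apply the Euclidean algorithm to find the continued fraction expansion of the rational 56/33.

Run the Euclidean algorithm on 56 and 33; the successive quotients are the partial quotients a_0, a_1, ... (each step inverts the fractional part left over by the previous one):
  56 = 1*33 + 23, so a_0 = 1.
  33 = 1*23 + 10, so a_1 = 1.
  23 = 2*10 + 3, so a_2 = 2.
  10 = 3*3 + 1, so a_3 = 3.
  3 = 3*1 + 0, so a_4 = 3.
The remainder reaches 0 after 5 divisions, so the expansion has 5 partial quotients, read off in order.

[1; 1, 2, 3, 3]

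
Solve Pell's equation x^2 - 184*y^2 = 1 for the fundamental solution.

First expand sqrt(184) as a continued fraction. With x_i = (sqrt(184) + m_i)/d_i and (m_0, d_0) = (0, 1): a_0 = floor(sqrt(184)) = 13, since 13^2 = 169 <= 184 < 196 = 14^2.
Iterate m_{i+1} = d_i*a_i - m_i, d_{i+1} = (184 - m_{i+1}^2)/d_i, a_{i+1} = floor((a_0 + m_{i+1})/d_{i+1}):
  m_1 = 1*13 - 0 = 13, d_1 = (184 - 13^2)/1 = 15/1 = 15, a_1 = floor((13 + 13)/15) = 1.
  m_2 = 15*1 - 13 = 2, d_2 = (184 - 2^2)/15 = 180/15 = 12, a_2 = floor((13 + 2)/12) = 1.
  m_3 = 12*1 - 2 = 10, d_3 = (184 - 10^2)/12 = 84/12 = 7, a_3 = floor((13 + 10)/7) = 3.
  m_4 = 7*3 - 10 = 11, d_4 = (184 - 11^2)/7 = 63/7 = 9, a_4 = floor((13 + 11)/9) = 2.
  m_5 = 9*2 - 11 = 7, d_5 = (184 - 7^2)/9 = 135/9 = 15, a_5 = floor((13 + 7)/15) = 1.
  m_6 = 15*1 - 7 = 8, d_6 = (184 - 8^2)/15 = 120/15 = 8, a_6 = floor((13 + 8)/8) = 2.
  m_7 = 8*2 - 8 = 8, d_7 = (184 - 8^2)/8 = 120/8 = 15, a_7 = floor((13 + 8)/15) = 1.
  m_8 = 15*1 - 8 = 7, d_8 = (184 - 7^2)/15 = 135/15 = 9, a_8 = floor((13 + 7)/9) = 2.
  m_9 = 9*2 - 7 = 11, d_9 = (184 - 11^2)/9 = 63/9 = 7, a_9 = floor((13 + 11)/7) = 3.
  m_10 = 7*3 - 11 = 10, d_10 = (184 - 10^2)/7 = 84/7 = 12, a_10 = floor((13 + 10)/12) = 1.
  m_11 = 12*1 - 10 = 2, d_11 = (184 - 2^2)/12 = 180/12 = 15, a_11 = floor((13 + 2)/15) = 1.
  m_12 = 15*1 - 2 = 13, d_12 = (184 - 13^2)/15 = 15/15 = 1, a_12 = floor((13 + 13)/1) = 26.
  m_13 = 1*26 - 13 = 13, d_13 = (184 - 13^2)/1 = 15/1 = 15: (m_13, d_13) = (m_1, d_1) = (13, 15), so from here the quotients repeat a_1, ..., a_12; the period length is 12.
So sqrt(184) = [13; (1, 1, 3, 2, 1, 2, 1, 2, 3, 1, 1, 26)] with period length k = 12.
k is even, so the fundamental solution of x^2 - 184y^2 = 1 is (p_{k-1}, q_{k-1}) = (p_11, q_11); compute convergents through index 11.
Convergents (p_i = a_i*p_{i-1} + p_{i-2}, q_i = a_i*q_{i-1} + q_{i-2} with p_{-2}=0, p_{-1}=1, q_{-2}=1, q_{-1}=0):
  i=0: a_0=13, p_0 = 13*1 + 0 = 13, q_0 = 13*0 + 1 = 1.
  i=1: a_1=1, p_1 = 1*13 + 1 = 14, q_1 = 1*1 + 0 = 1.
  i=2: a_2=1, p_2 = 1*14 + 13 = 27, q_2 = 1*1 + 1 = 2.
  i=3: a_3=3, p_3 = 3*27 + 14 = 95, q_3 = 3*2 + 1 = 7.
  i=4: a_4=2, p_4 = 2*95 + 27 = 217, q_4 = 2*7 + 2 = 16.
  i=5: a_5=1, p_5 = 1*217 + 95 = 312, q_5 = 1*16 + 7 = 23.
  i=6: a_6=2, p_6 = 2*312 + 217 = 841, q_6 = 2*23 + 16 = 62.
  i=7: a_7=1, p_7 = 1*841 + 312 = 1153, q_7 = 1*62 + 23 = 85.
  i=8: a_8=2, p_8 = 2*1153 + 841 = 3147, q_8 = 2*85 + 62 = 232.
  i=9: a_9=3, p_9 = 3*3147 + 1153 = 10594, q_9 = 3*232 + 85 = 781.
  i=10: a_10=1, p_10 = 1*10594 + 3147 = 13741, q_10 = 1*781 + 232 = 1013.
  i=11: a_11=1, p_11 = 1*13741 + 10594 = 24335, q_11 = 1*1013 + 781 = 1794.
Check: 24335^2 - 184*1794^2 = 592192225 - 592192224 = 1, so (x, y) = (24335, 1794) solves the equation, and by the theorem it is the least positive solution.

(x, y) = (24335, 1794)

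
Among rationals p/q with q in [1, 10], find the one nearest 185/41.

9/2

Expand x = 185/41 as a continued fraction with the Euclidean algorithm:
  185 = 4*41 + 21, so a_0 = 4.
  41 = 1*21 + 20, so a_1 = 1.
  21 = 1*20 + 1, so a_2 = 1.
  20 = 20*1 + 0, so a_3 = 20.
so x = [4; 1, 1, 20].
Convergents (p_i = a_i*p_{i-1} + p_{i-2}, q_i = a_i*q_{i-1} + q_{i-2} with p_{-2}=0, p_{-1}=1, q_{-2}=1, q_{-1}=0), until the denominator exceeds 10:
  i=0: a_0=4, p_0 = 4*1 + 0 = 4, q_0 = 4*0 + 1 = 1.
  i=1: a_1=1, p_1 = 1*4 + 1 = 5, q_1 = 1*1 + 0 = 1.
  i=2: a_2=1, p_2 = 1*5 + 4 = 9, q_2 = 1*1 + 1 = 2.
  i=3: a_3=20, p_3 = 20*9 + 5 = 185, q_3 = 20*2 + 1 = 41.
q_3 = 41 > 10, so the last convergent with denominator <= 10 is p_2/q_2 = 9/2.
The closest fraction with denominator <= 10 is either p_2/q_2 or the intermediate fraction (k*p_2 + p_1)/(k*q_2 + q_1) with the largest k >= 1 whose denominator stays <= 10; these approach x as k grows, and every other convergent or intermediate fraction in range is farther away.
Largest k: floor((10 - q_1)/q_2) = floor((10 - 1)/2) = 4.
That gives (4*9 + 5)/(4*2 + 1) = 41/9.
Compare the errors: |x - 9/2| = |185*2 - 9*41|/(41*2) = 1/82, and |x - 41/9| = |185*9 - 41*41|/(41*9) = 16/369.
Cross-multiplying, 1*369 = 369 < 1312 = 16*82, so 1/82 is smaller: the convergent 9/2 is closer to x than 41/9.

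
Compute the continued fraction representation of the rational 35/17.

Run the Euclidean algorithm on 35 and 17; the successive quotients are the partial quotients a_0, a_1, ... (each step inverts the fractional part left over by the previous one):
  35 = 2*17 + 1, so a_0 = 2.
  17 = 17*1 + 0, so a_1 = 17.
The remainder reaches 0 after 2 divisions, so the expansion has 2 partial quotients, read off in order.

[2; 17]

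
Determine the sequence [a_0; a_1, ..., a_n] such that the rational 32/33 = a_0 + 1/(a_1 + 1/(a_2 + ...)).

[0; 1, 32]

Run the Euclidean algorithm on 32 and 33; the successive quotients are the partial quotients a_0, a_1, ... (each step inverts the fractional part left over by the previous one):
  32 = 0*33 + 32, so a_0 = 0.
  33 = 1*32 + 1, so a_1 = 1.
  32 = 32*1 + 0, so a_2 = 32.
The remainder reaches 0 after 3 divisions, so the expansion has 3 partial quotients, read off in order.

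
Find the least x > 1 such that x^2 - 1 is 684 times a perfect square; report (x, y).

First expand sqrt(684) as a continued fraction. With x_i = (sqrt(684) + m_i)/d_i and (m_0, d_0) = (0, 1): a_0 = floor(sqrt(684)) = 26, since 26^2 = 676 <= 684 < 729 = 27^2.
Iterate m_{i+1} = d_i*a_i - m_i, d_{i+1} = (684 - m_{i+1}^2)/d_i, a_{i+1} = floor((a_0 + m_{i+1})/d_{i+1}):
  m_1 = 1*26 - 0 = 26, d_1 = (684 - 26^2)/1 = 8/1 = 8, a_1 = floor((26 + 26)/8) = 6.
  m_2 = 8*6 - 26 = 22, d_2 = (684 - 22^2)/8 = 200/8 = 25, a_2 = floor((26 + 22)/25) = 1.
  m_3 = 25*1 - 22 = 3, d_3 = (684 - 3^2)/25 = 675/25 = 27, a_3 = floor((26 + 3)/27) = 1.
  m_4 = 27*1 - 3 = 24, d_4 = (684 - 24^2)/27 = 108/27 = 4, a_4 = floor((26 + 24)/4) = 12.
  m_5 = 4*12 - 24 = 24, d_5 = (684 - 24^2)/4 = 108/4 = 27, a_5 = floor((26 + 24)/27) = 1.
  m_6 = 27*1 - 24 = 3, d_6 = (684 - 3^2)/27 = 675/27 = 25, a_6 = floor((26 + 3)/25) = 1.
  m_7 = 25*1 - 3 = 22, d_7 = (684 - 22^2)/25 = 200/25 = 8, a_7 = floor((26 + 22)/8) = 6.
  m_8 = 8*6 - 22 = 26, d_8 = (684 - 26^2)/8 = 8/8 = 1, a_8 = floor((26 + 26)/1) = 52.
  m_9 = 1*52 - 26 = 26, d_9 = (684 - 26^2)/1 = 8/1 = 8: (m_9, d_9) = (m_1, d_1) = (26, 8), so from here the quotients repeat a_1, ..., a_8; the period length is 8.
So sqrt(684) = [26; (6, 1, 1, 12, 1, 1, 6, 52)] with period length k = 8.
k is even, so the fundamental solution of x^2 - 684y^2 = 1 is (p_{k-1}, q_{k-1}) = (p_7, q_7); compute convergents through index 7.
Convergents (p_i = a_i*p_{i-1} + p_{i-2}, q_i = a_i*q_{i-1} + q_{i-2} with p_{-2}=0, p_{-1}=1, q_{-2}=1, q_{-1}=0):
  i=0: a_0=26, p_0 = 26*1 + 0 = 26, q_0 = 26*0 + 1 = 1.
  i=1: a_1=6, p_1 = 6*26 + 1 = 157, q_1 = 6*1 + 0 = 6.
  i=2: a_2=1, p_2 = 1*157 + 26 = 183, q_2 = 1*6 + 1 = 7.
  i=3: a_3=1, p_3 = 1*183 + 157 = 340, q_3 = 1*7 + 6 = 13.
  i=4: a_4=12, p_4 = 12*340 + 183 = 4263, q_4 = 12*13 + 7 = 163.
  i=5: a_5=1, p_5 = 1*4263 + 340 = 4603, q_5 = 1*163 + 13 = 176.
  i=6: a_6=1, p_6 = 1*4603 + 4263 = 8866, q_6 = 1*176 + 163 = 339.
  i=7: a_7=6, p_7 = 6*8866 + 4603 = 57799, q_7 = 6*339 + 176 = 2210.
Check: 57799^2 - 684*2210^2 = 3340724401 - 3340724400 = 1, so (x, y) = (57799, 2210) solves the equation, and by the theorem it is the least positive solution.

(x, y) = (57799, 2210)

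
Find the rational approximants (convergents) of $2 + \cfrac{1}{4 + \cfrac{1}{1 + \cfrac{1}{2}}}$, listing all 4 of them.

Using the convergent recurrence p_i = a_i*p_{i-1} + p_{i-2}, q_i = a_i*q_{i-1} + q_{i-2} with p_{-2}=0, p_{-1}=1, q_{-2}=1, q_{-1}=0:
  i=0: a_0=2, p_0 = 2*1 + 0 = 2, q_0 = 2*0 + 1 = 1.
  i=1: a_1=4, p_1 = 4*2 + 1 = 9, q_1 = 4*1 + 0 = 4.
  i=2: a_2=1, p_2 = 1*9 + 2 = 11, q_2 = 1*4 + 1 = 5.
  i=3: a_3=2, p_3 = 2*11 + 9 = 31, q_3 = 2*5 + 4 = 14.

2/1, 9/4, 11/5, 31/14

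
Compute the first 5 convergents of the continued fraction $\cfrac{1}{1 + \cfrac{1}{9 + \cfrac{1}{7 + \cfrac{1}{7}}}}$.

Using the convergent recurrence p_i = a_i*p_{i-1} + p_{i-2}, q_i = a_i*q_{i-1} + q_{i-2} with p_{-2}=0, p_{-1}=1, q_{-2}=1, q_{-1}=0:
  i=0: a_0=0, p_0 = 0*1 + 0 = 0, q_0 = 0*0 + 1 = 1.
  i=1: a_1=1, p_1 = 1*0 + 1 = 1, q_1 = 1*1 + 0 = 1.
  i=2: a_2=9, p_2 = 9*1 + 0 = 9, q_2 = 9*1 + 1 = 10.
  i=3: a_3=7, p_3 = 7*9 + 1 = 64, q_3 = 7*10 + 1 = 71.
  i=4: a_4=7, p_4 = 7*64 + 9 = 457, q_4 = 7*71 + 10 = 507.

0/1, 1/1, 9/10, 64/71, 457/507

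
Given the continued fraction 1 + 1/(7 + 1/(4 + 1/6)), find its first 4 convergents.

1/1, 8/7, 33/29, 206/181

Using the convergent recurrence p_i = a_i*p_{i-1} + p_{i-2}, q_i = a_i*q_{i-1} + q_{i-2} with p_{-2}=0, p_{-1}=1, q_{-2}=1, q_{-1}=0:
  i=0: a_0=1, p_0 = 1*1 + 0 = 1, q_0 = 1*0 + 1 = 1.
  i=1: a_1=7, p_1 = 7*1 + 1 = 8, q_1 = 7*1 + 0 = 7.
  i=2: a_2=4, p_2 = 4*8 + 1 = 33, q_2 = 4*7 + 1 = 29.
  i=3: a_3=6, p_3 = 6*33 + 8 = 206, q_3 = 6*29 + 7 = 181.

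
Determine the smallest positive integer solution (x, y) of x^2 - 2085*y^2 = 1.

First expand sqrt(2085) as a continued fraction. With x_i = (sqrt(2085) + m_i)/d_i and (m_0, d_0) = (0, 1): a_0 = floor(sqrt(2085)) = 45, since 45^2 = 2025 <= 2085 < 2116 = 46^2.
Iterate m_{i+1} = d_i*a_i - m_i, d_{i+1} = (2085 - m_{i+1}^2)/d_i, a_{i+1} = floor((a_0 + m_{i+1})/d_{i+1}):
  m_1 = 1*45 - 0 = 45, d_1 = (2085 - 45^2)/1 = 60/1 = 60, a_1 = floor((45 + 45)/60) = 1.
  m_2 = 60*1 - 45 = 15, d_2 = (2085 - 15^2)/60 = 1860/60 = 31, a_2 = floor((45 + 15)/31) = 1.
  m_3 = 31*1 - 15 = 16, d_3 = (2085 - 16^2)/31 = 1829/31 = 59, a_3 = floor((45 + 16)/59) = 1.
  m_4 = 59*1 - 16 = 43, d_4 = (2085 - 43^2)/59 = 236/59 = 4, a_4 = floor((45 + 43)/4) = 22.
  m_5 = 4*22 - 43 = 45, d_5 = (2085 - 45^2)/4 = 60/4 = 15, a_5 = floor((45 + 45)/15) = 6.
  m_6 = 15*6 - 45 = 45, d_6 = (2085 - 45^2)/15 = 60/15 = 4, a_6 = floor((45 + 45)/4) = 22.
  m_7 = 4*22 - 45 = 43, d_7 = (2085 - 43^2)/4 = 236/4 = 59, a_7 = floor((45 + 43)/59) = 1.
  m_8 = 59*1 - 43 = 16, d_8 = (2085 - 16^2)/59 = 1829/59 = 31, a_8 = floor((45 + 16)/31) = 1.
  m_9 = 31*1 - 16 = 15, d_9 = (2085 - 15^2)/31 = 1860/31 = 60, a_9 = floor((45 + 15)/60) = 1.
  m_10 = 60*1 - 15 = 45, d_10 = (2085 - 45^2)/60 = 60/60 = 1, a_10 = floor((45 + 45)/1) = 90.
  m_11 = 1*90 - 45 = 45, d_11 = (2085 - 45^2)/1 = 60/1 = 60: (m_11, d_11) = (m_1, d_1) = (45, 60), so from here the quotients repeat a_1, ..., a_10; the period length is 10.
So sqrt(2085) = [45; (1, 1, 1, 22, 6, 22, 1, 1, 1, 90)] with period length k = 10.
k is even, so the fundamental solution of x^2 - 2085y^2 = 1 is (p_{k-1}, q_{k-1}) = (p_9, q_9); compute convergents through index 9.
Convergents (p_i = a_i*p_{i-1} + p_{i-2}, q_i = a_i*q_{i-1} + q_{i-2} with p_{-2}=0, p_{-1}=1, q_{-2}=1, q_{-1}=0):
  i=0: a_0=45, p_0 = 45*1 + 0 = 45, q_0 = 45*0 + 1 = 1.
  i=1: a_1=1, p_1 = 1*45 + 1 = 46, q_1 = 1*1 + 0 = 1.
  i=2: a_2=1, p_2 = 1*46 + 45 = 91, q_2 = 1*1 + 1 = 2.
  i=3: a_3=1, p_3 = 1*91 + 46 = 137, q_3 = 1*2 + 1 = 3.
  i=4: a_4=22, p_4 = 22*137 + 91 = 3105, q_4 = 22*3 + 2 = 68.
  i=5: a_5=6, p_5 = 6*3105 + 137 = 18767, q_5 = 6*68 + 3 = 411.
  i=6: a_6=22, p_6 = 22*18767 + 3105 = 415979, q_6 = 22*411 + 68 = 9110.
  i=7: a_7=1, p_7 = 1*415979 + 18767 = 434746, q_7 = 1*9110 + 411 = 9521.
  i=8: a_8=1, p_8 = 1*434746 + 415979 = 850725, q_8 = 1*9521 + 9110 = 18631.
  i=9: a_9=1, p_9 = 1*850725 + 434746 = 1285471, q_9 = 1*18631 + 9521 = 28152.
Check: 1285471^2 - 2085*28152^2 = 1652435691841 - 1652435691840 = 1, so (x, y) = (1285471, 28152) solves the equation, and by the theorem it is the least positive solution.

(x, y) = (1285471, 28152)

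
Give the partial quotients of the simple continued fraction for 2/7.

Run the Euclidean algorithm on 2 and 7; the successive quotients are the partial quotients a_0, a_1, ... (each step inverts the fractional part left over by the previous one):
  2 = 0*7 + 2, so a_0 = 0.
  7 = 3*2 + 1, so a_1 = 3.
  2 = 2*1 + 0, so a_2 = 2.
The remainder reaches 0 after 3 divisions, so the expansion has 3 partial quotients, read off in order.

[0; 3, 2]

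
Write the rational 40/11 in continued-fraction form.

Run the Euclidean algorithm on 40 and 11; the successive quotients are the partial quotients a_0, a_1, ... (each step inverts the fractional part left over by the previous one):
  40 = 3*11 + 7, so a_0 = 3.
  11 = 1*7 + 4, so a_1 = 1.
  7 = 1*4 + 3, so a_2 = 1.
  4 = 1*3 + 1, so a_3 = 1.
  3 = 3*1 + 0, so a_4 = 3.
The remainder reaches 0 after 5 divisions, so the expansion has 5 partial quotients, read off in order.

[3; 1, 1, 1, 3]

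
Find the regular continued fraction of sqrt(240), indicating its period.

Write x_i = (sqrt(240) + m_i)/d_i with (m_0, d_0) = (0, 1). a_0 = floor(sqrt(240)) = 15, since 15^2 = 225 <= 240 < 256 = 16^2.
Iterate m_{i+1} = d_i*a_i - m_i, d_{i+1} = (240 - m_{i+1}^2)/d_i, a_{i+1} = floor((a_0 + m_{i+1})/d_{i+1}):
  m_1 = 1*15 - 0 = 15, d_1 = (240 - 15^2)/1 = 15/1 = 15, a_1 = floor((15 + 15)/15) = 2.
  m_2 = 15*2 - 15 = 15, d_2 = (240 - 15^2)/15 = 15/15 = 1, a_2 = floor((15 + 15)/1) = 30.
  m_3 = 1*30 - 15 = 15, d_3 = (240 - 15^2)/1 = 15/1 = 15: (m_3, d_3) = (m_1, d_1) = (15, 15), so from here the quotients repeat a_1, a_2; the period length is 2.
Hence the expansion of sqrt(240) is a_0 = 15 followed by the repeating block 2, 30 (period 2).

[15; (2, 30)]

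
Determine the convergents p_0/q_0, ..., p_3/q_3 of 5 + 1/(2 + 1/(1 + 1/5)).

Using the convergent recurrence p_i = a_i*p_{i-1} + p_{i-2}, q_i = a_i*q_{i-1} + q_{i-2} with p_{-2}=0, p_{-1}=1, q_{-2}=1, q_{-1}=0:
  i=0: a_0=5, p_0 = 5*1 + 0 = 5, q_0 = 5*0 + 1 = 1.
  i=1: a_1=2, p_1 = 2*5 + 1 = 11, q_1 = 2*1 + 0 = 2.
  i=2: a_2=1, p_2 = 1*11 + 5 = 16, q_2 = 1*2 + 1 = 3.
  i=3: a_3=5, p_3 = 5*16 + 11 = 91, q_3 = 5*3 + 2 = 17.

5/1, 11/2, 16/3, 91/17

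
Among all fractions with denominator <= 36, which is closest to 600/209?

89/31

Expand x = 600/209 as a continued fraction with the Euclidean algorithm:
  600 = 2*209 + 182, so a_0 = 2.
  209 = 1*182 + 27, so a_1 = 1.
  182 = 6*27 + 20, so a_2 = 6.
  27 = 1*20 + 7, so a_3 = 1.
  20 = 2*7 + 6, so a_4 = 2.
  7 = 1*6 + 1, so a_5 = 1.
  6 = 6*1 + 0, so a_6 = 6.
so x = [2; 1, 6, 1, 2, 1, 6].
Convergents (p_i = a_i*p_{i-1} + p_{i-2}, q_i = a_i*q_{i-1} + q_{i-2} with p_{-2}=0, p_{-1}=1, q_{-2}=1, q_{-1}=0), until the denominator exceeds 36:
  i=0: a_0=2, p_0 = 2*1 + 0 = 2, q_0 = 2*0 + 1 = 1.
  i=1: a_1=1, p_1 = 1*2 + 1 = 3, q_1 = 1*1 + 0 = 1.
  i=2: a_2=6, p_2 = 6*3 + 2 = 20, q_2 = 6*1 + 1 = 7.
  i=3: a_3=1, p_3 = 1*20 + 3 = 23, q_3 = 1*7 + 1 = 8.
  i=4: a_4=2, p_4 = 2*23 + 20 = 66, q_4 = 2*8 + 7 = 23.
  i=5: a_5=1, p_5 = 1*66 + 23 = 89, q_5 = 1*23 + 8 = 31.
  i=6: a_6=6, p_6 = 6*89 + 66 = 600, q_6 = 6*31 + 23 = 209.
q_6 = 209 > 36, so the last convergent with denominator <= 36 is p_5/q_5 = 89/31.
The closest fraction with denominator <= 36 is either p_5/q_5 or the intermediate fraction (k*p_5 + p_4)/(k*q_5 + q_4) with the largest k >= 1 whose denominator stays <= 36; these approach x as k grows, and every other convergent or intermediate fraction in range is farther away.
Largest k: floor((36 - q_4)/q_5) = floor((36 - 23)/31) = 0.
Since k = 0, no intermediate fraction beyond p_5/q_5 has denominator <= 36, so the convergent 89/31 is the closest (its error is |600*31 - 89*209|/(209*31) = 1/6479).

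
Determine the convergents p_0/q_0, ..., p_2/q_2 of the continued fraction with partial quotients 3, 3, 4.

3/1, 10/3, 43/13

Using the convergent recurrence p_i = a_i*p_{i-1} + p_{i-2}, q_i = a_i*q_{i-1} + q_{i-2} with p_{-2}=0, p_{-1}=1, q_{-2}=1, q_{-1}=0:
  i=0: a_0=3, p_0 = 3*1 + 0 = 3, q_0 = 3*0 + 1 = 1.
  i=1: a_1=3, p_1 = 3*3 + 1 = 10, q_1 = 3*1 + 0 = 3.
  i=2: a_2=4, p_2 = 4*10 + 3 = 43, q_2 = 4*3 + 1 = 13.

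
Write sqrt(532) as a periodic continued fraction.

Write x_i = (sqrt(532) + m_i)/d_i with (m_0, d_0) = (0, 1). a_0 = floor(sqrt(532)) = 23, since 23^2 = 529 <= 532 < 576 = 24^2.
Iterate m_{i+1} = d_i*a_i - m_i, d_{i+1} = (532 - m_{i+1}^2)/d_i, a_{i+1} = floor((a_0 + m_{i+1})/d_{i+1}):
  m_1 = 1*23 - 0 = 23, d_1 = (532 - 23^2)/1 = 3/1 = 3, a_1 = floor((23 + 23)/3) = 15.
  m_2 = 3*15 - 23 = 22, d_2 = (532 - 22^2)/3 = 48/3 = 16, a_2 = floor((23 + 22)/16) = 2.
  m_3 = 16*2 - 22 = 10, d_3 = (532 - 10^2)/16 = 432/16 = 27, a_3 = floor((23 + 10)/27) = 1.
  m_4 = 27*1 - 10 = 17, d_4 = (532 - 17^2)/27 = 243/27 = 9, a_4 = floor((23 + 17)/9) = 4.
  m_5 = 9*4 - 17 = 19, d_5 = (532 - 19^2)/9 = 171/9 = 19, a_5 = floor((23 + 19)/19) = 2.
  m_6 = 19*2 - 19 = 19, d_6 = (532 - 19^2)/19 = 171/19 = 9, a_6 = floor((23 + 19)/9) = 4.
  m_7 = 9*4 - 19 = 17, d_7 = (532 - 17^2)/9 = 243/9 = 27, a_7 = floor((23 + 17)/27) = 1.
  m_8 = 27*1 - 17 = 10, d_8 = (532 - 10^2)/27 = 432/27 = 16, a_8 = floor((23 + 10)/16) = 2.
  m_9 = 16*2 - 10 = 22, d_9 = (532 - 22^2)/16 = 48/16 = 3, a_9 = floor((23 + 22)/3) = 15.
  m_10 = 3*15 - 22 = 23, d_10 = (532 - 23^2)/3 = 3/3 = 1, a_10 = floor((23 + 23)/1) = 46.
  m_11 = 1*46 - 23 = 23, d_11 = (532 - 23^2)/1 = 3/1 = 3: (m_11, d_11) = (m_1, d_1) = (23, 3), so from here the quotients repeat a_1, ..., a_10; the period length is 10.
Hence the expansion of sqrt(532) is a_0 = 23 followed by the repeating block 15, 2, 1, 4, 2, 4, 1, 2, 15, 46 (period 10).

[23; (15, 2, 1, 4, 2, 4, 1, 2, 15, 46)]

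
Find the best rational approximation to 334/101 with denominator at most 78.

Expand x = 334/101 as a continued fraction with the Euclidean algorithm:
  334 = 3*101 + 31, so a_0 = 3.
  101 = 3*31 + 8, so a_1 = 3.
  31 = 3*8 + 7, so a_2 = 3.
  8 = 1*7 + 1, so a_3 = 1.
  7 = 7*1 + 0, so a_4 = 7.
so x = [3; 3, 3, 1, 7].
Convergents (p_i = a_i*p_{i-1} + p_{i-2}, q_i = a_i*q_{i-1} + q_{i-2} with p_{-2}=0, p_{-1}=1, q_{-2}=1, q_{-1}=0), until the denominator exceeds 78:
  i=0: a_0=3, p_0 = 3*1 + 0 = 3, q_0 = 3*0 + 1 = 1.
  i=1: a_1=3, p_1 = 3*3 + 1 = 10, q_1 = 3*1 + 0 = 3.
  i=2: a_2=3, p_2 = 3*10 + 3 = 33, q_2 = 3*3 + 1 = 10.
  i=3: a_3=1, p_3 = 1*33 + 10 = 43, q_3 = 1*10 + 3 = 13.
  i=4: a_4=7, p_4 = 7*43 + 33 = 334, q_4 = 7*13 + 10 = 101.
q_4 = 101 > 78, so the last convergent with denominator <= 78 is p_3/q_3 = 43/13.
The closest fraction with denominator <= 78 is either p_3/q_3 or the intermediate fraction (k*p_3 + p_2)/(k*q_3 + q_2) with the largest k >= 1 whose denominator stays <= 78; these approach x as k grows, and every other convergent or intermediate fraction in range is farther away.
Largest k: floor((78 - q_2)/q_3) = floor((78 - 10)/13) = 5.
That gives (5*43 + 33)/(5*13 + 10) = 248/75.
Compare the errors: |x - 43/13| = |334*13 - 43*101|/(101*13) = 1/1313, and |x - 248/75| = |334*75 - 248*101|/(101*75) = 2/7575.
Cross-multiplying, 2*1313 = 2626 < 7575 = 1*7575, so 2/7575 is smaller: the intermediate fraction 248/75 is closer to x than 43/13.

248/75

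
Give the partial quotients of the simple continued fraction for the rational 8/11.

[0; 1, 2, 1, 2]

Run the Euclidean algorithm on 8 and 11; the successive quotients are the partial quotients a_0, a_1, ... (each step inverts the fractional part left over by the previous one):
  8 = 0*11 + 8, so a_0 = 0.
  11 = 1*8 + 3, so a_1 = 1.
  8 = 2*3 + 2, so a_2 = 2.
  3 = 1*2 + 1, so a_3 = 1.
  2 = 2*1 + 0, so a_4 = 2.
The remainder reaches 0 after 5 divisions, so the expansion has 5 partial quotients, read off in order.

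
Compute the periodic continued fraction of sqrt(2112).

Write x_i = (sqrt(2112) + m_i)/d_i with (m_0, d_0) = (0, 1). a_0 = floor(sqrt(2112)) = 45, since 45^2 = 2025 <= 2112 < 2116 = 46^2.
Iterate m_{i+1} = d_i*a_i - m_i, d_{i+1} = (2112 - m_{i+1}^2)/d_i, a_{i+1} = floor((a_0 + m_{i+1})/d_{i+1}):
  m_1 = 1*45 - 0 = 45, d_1 = (2112 - 45^2)/1 = 87/1 = 87, a_1 = floor((45 + 45)/87) = 1.
  m_2 = 87*1 - 45 = 42, d_2 = (2112 - 42^2)/87 = 348/87 = 4, a_2 = floor((45 + 42)/4) = 21.
  m_3 = 4*21 - 42 = 42, d_3 = (2112 - 42^2)/4 = 348/4 = 87, a_3 = floor((45 + 42)/87) = 1.
  m_4 = 87*1 - 42 = 45, d_4 = (2112 - 45^2)/87 = 87/87 = 1, a_4 = floor((45 + 45)/1) = 90.
  m_5 = 1*90 - 45 = 45, d_5 = (2112 - 45^2)/1 = 87/1 = 87: (m_5, d_5) = (m_1, d_1) = (45, 87), so from here the quotients repeat a_1, ..., a_4; the period length is 4.
Hence the expansion of sqrt(2112) is a_0 = 45 followed by the repeating block 1, 21, 1, 90 (period 4).

[45; (1, 21, 1, 90)]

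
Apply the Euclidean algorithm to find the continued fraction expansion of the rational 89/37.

[2; 2, 2, 7]

Run the Euclidean algorithm on 89 and 37; the successive quotients are the partial quotients a_0, a_1, ... (each step inverts the fractional part left over by the previous one):
  89 = 2*37 + 15, so a_0 = 2.
  37 = 2*15 + 7, so a_1 = 2.
  15 = 2*7 + 1, so a_2 = 2.
  7 = 7*1 + 0, so a_3 = 7.
The remainder reaches 0 after 4 divisions, so the expansion has 4 partial quotients, read off in order.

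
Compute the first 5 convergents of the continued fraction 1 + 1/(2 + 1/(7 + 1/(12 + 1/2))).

1/1, 3/2, 22/15, 267/182, 556/379

Using the convergent recurrence p_i = a_i*p_{i-1} + p_{i-2}, q_i = a_i*q_{i-1} + q_{i-2} with p_{-2}=0, p_{-1}=1, q_{-2}=1, q_{-1}=0:
  i=0: a_0=1, p_0 = 1*1 + 0 = 1, q_0 = 1*0 + 1 = 1.
  i=1: a_1=2, p_1 = 2*1 + 1 = 3, q_1 = 2*1 + 0 = 2.
  i=2: a_2=7, p_2 = 7*3 + 1 = 22, q_2 = 7*2 + 1 = 15.
  i=3: a_3=12, p_3 = 12*22 + 3 = 267, q_3 = 12*15 + 2 = 182.
  i=4: a_4=2, p_4 = 2*267 + 22 = 556, q_4 = 2*182 + 15 = 379.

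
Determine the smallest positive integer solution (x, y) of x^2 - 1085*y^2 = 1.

(x, y) = (17919, 544)

First expand sqrt(1085) as a continued fraction. With x_i = (sqrt(1085) + m_i)/d_i and (m_0, d_0) = (0, 1): a_0 = floor(sqrt(1085)) = 32, since 32^2 = 1024 <= 1085 < 1089 = 33^2.
Iterate m_{i+1} = d_i*a_i - m_i, d_{i+1} = (1085 - m_{i+1}^2)/d_i, a_{i+1} = floor((a_0 + m_{i+1})/d_{i+1}):
  m_1 = 1*32 - 0 = 32, d_1 = (1085 - 32^2)/1 = 61/1 = 61, a_1 = floor((32 + 32)/61) = 1.
  m_2 = 61*1 - 32 = 29, d_2 = (1085 - 29^2)/61 = 244/61 = 4, a_2 = floor((32 + 29)/4) = 15.
  m_3 = 4*15 - 29 = 31, d_3 = (1085 - 31^2)/4 = 124/4 = 31, a_3 = floor((32 + 31)/31) = 2.
  m_4 = 31*2 - 31 = 31, d_4 = (1085 - 31^2)/31 = 124/31 = 4, a_4 = floor((32 + 31)/4) = 15.
  m_5 = 4*15 - 31 = 29, d_5 = (1085 - 29^2)/4 = 244/4 = 61, a_5 = floor((32 + 29)/61) = 1.
  m_6 = 61*1 - 29 = 32, d_6 = (1085 - 32^2)/61 = 61/61 = 1, a_6 = floor((32 + 32)/1) = 64.
  m_7 = 1*64 - 32 = 32, d_7 = (1085 - 32^2)/1 = 61/1 = 61: (m_7, d_7) = (m_1, d_1) = (32, 61), so from here the quotients repeat a_1, ..., a_6; the period length is 6.
So sqrt(1085) = [32; (1, 15, 2, 15, 1, 64)] with period length k = 6.
k is even, so the fundamental solution of x^2 - 1085y^2 = 1 is (p_{k-1}, q_{k-1}) = (p_5, q_5); compute convergents through index 5.
Convergents (p_i = a_i*p_{i-1} + p_{i-2}, q_i = a_i*q_{i-1} + q_{i-2} with p_{-2}=0, p_{-1}=1, q_{-2}=1, q_{-1}=0):
  i=0: a_0=32, p_0 = 32*1 + 0 = 32, q_0 = 32*0 + 1 = 1.
  i=1: a_1=1, p_1 = 1*32 + 1 = 33, q_1 = 1*1 + 0 = 1.
  i=2: a_2=15, p_2 = 15*33 + 32 = 527, q_2 = 15*1 + 1 = 16.
  i=3: a_3=2, p_3 = 2*527 + 33 = 1087, q_3 = 2*16 + 1 = 33.
  i=4: a_4=15, p_4 = 15*1087 + 527 = 16832, q_4 = 15*33 + 16 = 511.
  i=5: a_5=1, p_5 = 1*16832 + 1087 = 17919, q_5 = 1*511 + 33 = 544.
Check: 17919^2 - 1085*544^2 = 321090561 - 321090560 = 1, so (x, y) = (17919, 544) solves the equation, and by the theorem it is the least positive solution.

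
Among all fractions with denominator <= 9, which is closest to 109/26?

21/5

Expand x = 109/26 as a continued fraction with the Euclidean algorithm:
  109 = 4*26 + 5, so a_0 = 4.
  26 = 5*5 + 1, so a_1 = 5.
  5 = 5*1 + 0, so a_2 = 5.
so x = [4; 5, 5].
Convergents (p_i = a_i*p_{i-1} + p_{i-2}, q_i = a_i*q_{i-1} + q_{i-2} with p_{-2}=0, p_{-1}=1, q_{-2}=1, q_{-1}=0), until the denominator exceeds 9:
  i=0: a_0=4, p_0 = 4*1 + 0 = 4, q_0 = 4*0 + 1 = 1.
  i=1: a_1=5, p_1 = 5*4 + 1 = 21, q_1 = 5*1 + 0 = 5.
  i=2: a_2=5, p_2 = 5*21 + 4 = 109, q_2 = 5*5 + 1 = 26.
q_2 = 26 > 9, so the last convergent with denominator <= 9 is p_1/q_1 = 21/5.
The closest fraction with denominator <= 9 is either p_1/q_1 or the intermediate fraction (k*p_1 + p_0)/(k*q_1 + q_0) with the largest k >= 1 whose denominator stays <= 9; these approach x as k grows, and every other convergent or intermediate fraction in range is farther away.
Largest k: floor((9 - q_0)/q_1) = floor((9 - 1)/5) = 1.
That gives (1*21 + 4)/(1*5 + 1) = 25/6.
Compare the errors: |x - 21/5| = |109*5 - 21*26|/(26*5) = 1/130, and |x - 25/6| = |109*6 - 25*26|/(26*6) = 4/156.
Cross-multiplying, 1*156 = 156 < 520 = 4*130, so 1/130 is smaller: the convergent 21/5 is closer to x than 25/6.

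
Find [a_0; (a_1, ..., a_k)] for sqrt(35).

[5; (1, 10)]

Write x_i = (sqrt(35) + m_i)/d_i with (m_0, d_0) = (0, 1). a_0 = floor(sqrt(35)) = 5, since 5^2 = 25 <= 35 < 36 = 6^2.
Iterate m_{i+1} = d_i*a_i - m_i, d_{i+1} = (35 - m_{i+1}^2)/d_i, a_{i+1} = floor((a_0 + m_{i+1})/d_{i+1}):
  m_1 = 1*5 - 0 = 5, d_1 = (35 - 5^2)/1 = 10/1 = 10, a_1 = floor((5 + 5)/10) = 1.
  m_2 = 10*1 - 5 = 5, d_2 = (35 - 5^2)/10 = 10/10 = 1, a_2 = floor((5 + 5)/1) = 10.
  m_3 = 1*10 - 5 = 5, d_3 = (35 - 5^2)/1 = 10/1 = 10: (m_3, d_3) = (m_1, d_1) = (5, 10), so from here the quotients repeat a_1, a_2; the period length is 2.
Hence the expansion of sqrt(35) is a_0 = 5 followed by the repeating block 1, 10 (period 2).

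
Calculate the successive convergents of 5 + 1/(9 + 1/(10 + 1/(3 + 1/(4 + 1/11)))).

5/1, 46/9, 465/91, 1441/282, 6229/1219, 69960/13691

Using the convergent recurrence p_i = a_i*p_{i-1} + p_{i-2}, q_i = a_i*q_{i-1} + q_{i-2} with p_{-2}=0, p_{-1}=1, q_{-2}=1, q_{-1}=0:
  i=0: a_0=5, p_0 = 5*1 + 0 = 5, q_0 = 5*0 + 1 = 1.
  i=1: a_1=9, p_1 = 9*5 + 1 = 46, q_1 = 9*1 + 0 = 9.
  i=2: a_2=10, p_2 = 10*46 + 5 = 465, q_2 = 10*9 + 1 = 91.
  i=3: a_3=3, p_3 = 3*465 + 46 = 1441, q_3 = 3*91 + 9 = 282.
  i=4: a_4=4, p_4 = 4*1441 + 465 = 6229, q_4 = 4*282 + 91 = 1219.
  i=5: a_5=11, p_5 = 11*6229 + 1441 = 69960, q_5 = 11*1219 + 282 = 13691.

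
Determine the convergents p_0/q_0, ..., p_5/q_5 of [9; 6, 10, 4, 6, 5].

9/1, 55/6, 559/61, 2291/250, 14305/1561, 73816/8055

Using the convergent recurrence p_i = a_i*p_{i-1} + p_{i-2}, q_i = a_i*q_{i-1} + q_{i-2} with p_{-2}=0, p_{-1}=1, q_{-2}=1, q_{-1}=0:
  i=0: a_0=9, p_0 = 9*1 + 0 = 9, q_0 = 9*0 + 1 = 1.
  i=1: a_1=6, p_1 = 6*9 + 1 = 55, q_1 = 6*1 + 0 = 6.
  i=2: a_2=10, p_2 = 10*55 + 9 = 559, q_2 = 10*6 + 1 = 61.
  i=3: a_3=4, p_3 = 4*559 + 55 = 2291, q_3 = 4*61 + 6 = 250.
  i=4: a_4=6, p_4 = 6*2291 + 559 = 14305, q_4 = 6*250 + 61 = 1561.
  i=5: a_5=5, p_5 = 5*14305 + 2291 = 73816, q_5 = 5*1561 + 250 = 8055.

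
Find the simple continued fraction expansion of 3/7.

[0; 2, 3]

Run the Euclidean algorithm on 3 and 7; the successive quotients are the partial quotients a_0, a_1, ... (each step inverts the fractional part left over by the previous one):
  3 = 0*7 + 3, so a_0 = 0.
  7 = 2*3 + 1, so a_1 = 2.
  3 = 3*1 + 0, so a_2 = 3.
The remainder reaches 0 after 3 divisions, so the expansion has 3 partial quotients, read off in order.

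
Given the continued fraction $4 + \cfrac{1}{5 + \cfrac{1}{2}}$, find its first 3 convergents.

4/1, 21/5, 46/11

Using the convergent recurrence p_i = a_i*p_{i-1} + p_{i-2}, q_i = a_i*q_{i-1} + q_{i-2} with p_{-2}=0, p_{-1}=1, q_{-2}=1, q_{-1}=0:
  i=0: a_0=4, p_0 = 4*1 + 0 = 4, q_0 = 4*0 + 1 = 1.
  i=1: a_1=5, p_1 = 5*4 + 1 = 21, q_1 = 5*1 + 0 = 5.
  i=2: a_2=2, p_2 = 2*21 + 4 = 46, q_2 = 2*5 + 1 = 11.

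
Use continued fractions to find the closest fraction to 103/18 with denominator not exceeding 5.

23/4

Expand x = 103/18 as a continued fraction with the Euclidean algorithm:
  103 = 5*18 + 13, so a_0 = 5.
  18 = 1*13 + 5, so a_1 = 1.
  13 = 2*5 + 3, so a_2 = 2.
  5 = 1*3 + 2, so a_3 = 1.
  3 = 1*2 + 1, so a_4 = 1.
  2 = 2*1 + 0, so a_5 = 2.
so x = [5; 1, 2, 1, 1, 2].
Convergents (p_i = a_i*p_{i-1} + p_{i-2}, q_i = a_i*q_{i-1} + q_{i-2} with p_{-2}=0, p_{-1}=1, q_{-2}=1, q_{-1}=0), until the denominator exceeds 5:
  i=0: a_0=5, p_0 = 5*1 + 0 = 5, q_0 = 5*0 + 1 = 1.
  i=1: a_1=1, p_1 = 1*5 + 1 = 6, q_1 = 1*1 + 0 = 1.
  i=2: a_2=2, p_2 = 2*6 + 5 = 17, q_2 = 2*1 + 1 = 3.
  i=3: a_3=1, p_3 = 1*17 + 6 = 23, q_3 = 1*3 + 1 = 4.
  i=4: a_4=1, p_4 = 1*23 + 17 = 40, q_4 = 1*4 + 3 = 7.
q_4 = 7 > 5, so the last convergent with denominator <= 5 is p_3/q_3 = 23/4.
The closest fraction with denominator <= 5 is either p_3/q_3 or the intermediate fraction (k*p_3 + p_2)/(k*q_3 + q_2) with the largest k >= 1 whose denominator stays <= 5; these approach x as k grows, and every other convergent or intermediate fraction in range is farther away.
Largest k: floor((5 - q_2)/q_3) = floor((5 - 3)/4) = 0.
Since k = 0, no intermediate fraction beyond p_3/q_3 has denominator <= 5, so the convergent 23/4 is the closest (its error is |103*4 - 23*18|/(18*4) = 2/72).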